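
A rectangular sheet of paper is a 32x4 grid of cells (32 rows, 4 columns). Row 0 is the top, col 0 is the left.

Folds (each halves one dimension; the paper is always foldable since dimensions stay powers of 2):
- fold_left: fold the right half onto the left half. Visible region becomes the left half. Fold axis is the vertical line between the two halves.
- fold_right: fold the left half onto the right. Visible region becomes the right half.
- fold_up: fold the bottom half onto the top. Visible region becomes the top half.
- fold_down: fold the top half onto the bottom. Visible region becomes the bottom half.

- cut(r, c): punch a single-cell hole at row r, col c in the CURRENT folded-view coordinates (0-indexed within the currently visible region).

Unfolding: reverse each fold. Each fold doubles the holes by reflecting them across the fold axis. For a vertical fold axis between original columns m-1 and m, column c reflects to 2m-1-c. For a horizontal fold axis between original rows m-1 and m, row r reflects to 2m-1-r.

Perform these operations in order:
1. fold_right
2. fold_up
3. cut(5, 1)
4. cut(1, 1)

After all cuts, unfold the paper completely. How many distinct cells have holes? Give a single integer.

Answer: 8

Derivation:
Op 1 fold_right: fold axis v@2; visible region now rows[0,32) x cols[2,4) = 32x2
Op 2 fold_up: fold axis h@16; visible region now rows[0,16) x cols[2,4) = 16x2
Op 3 cut(5, 1): punch at orig (5,3); cuts so far [(5, 3)]; region rows[0,16) x cols[2,4) = 16x2
Op 4 cut(1, 1): punch at orig (1,3); cuts so far [(1, 3), (5, 3)]; region rows[0,16) x cols[2,4) = 16x2
Unfold 1 (reflect across h@16): 4 holes -> [(1, 3), (5, 3), (26, 3), (30, 3)]
Unfold 2 (reflect across v@2): 8 holes -> [(1, 0), (1, 3), (5, 0), (5, 3), (26, 0), (26, 3), (30, 0), (30, 3)]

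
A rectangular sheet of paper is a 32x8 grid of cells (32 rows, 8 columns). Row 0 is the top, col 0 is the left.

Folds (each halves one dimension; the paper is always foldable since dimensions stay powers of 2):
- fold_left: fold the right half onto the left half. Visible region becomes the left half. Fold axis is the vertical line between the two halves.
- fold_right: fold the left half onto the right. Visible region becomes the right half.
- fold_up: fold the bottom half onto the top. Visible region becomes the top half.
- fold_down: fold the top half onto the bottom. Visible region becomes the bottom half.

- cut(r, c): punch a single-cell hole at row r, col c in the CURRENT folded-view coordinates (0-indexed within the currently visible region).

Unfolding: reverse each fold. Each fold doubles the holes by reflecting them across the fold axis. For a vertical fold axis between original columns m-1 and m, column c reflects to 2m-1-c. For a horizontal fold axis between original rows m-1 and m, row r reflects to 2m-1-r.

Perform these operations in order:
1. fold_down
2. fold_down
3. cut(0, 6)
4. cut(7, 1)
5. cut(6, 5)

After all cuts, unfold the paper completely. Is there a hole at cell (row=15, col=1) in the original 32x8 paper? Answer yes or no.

Op 1 fold_down: fold axis h@16; visible region now rows[16,32) x cols[0,8) = 16x8
Op 2 fold_down: fold axis h@24; visible region now rows[24,32) x cols[0,8) = 8x8
Op 3 cut(0, 6): punch at orig (24,6); cuts so far [(24, 6)]; region rows[24,32) x cols[0,8) = 8x8
Op 4 cut(7, 1): punch at orig (31,1); cuts so far [(24, 6), (31, 1)]; region rows[24,32) x cols[0,8) = 8x8
Op 5 cut(6, 5): punch at orig (30,5); cuts so far [(24, 6), (30, 5), (31, 1)]; region rows[24,32) x cols[0,8) = 8x8
Unfold 1 (reflect across h@24): 6 holes -> [(16, 1), (17, 5), (23, 6), (24, 6), (30, 5), (31, 1)]
Unfold 2 (reflect across h@16): 12 holes -> [(0, 1), (1, 5), (7, 6), (8, 6), (14, 5), (15, 1), (16, 1), (17, 5), (23, 6), (24, 6), (30, 5), (31, 1)]
Holes: [(0, 1), (1, 5), (7, 6), (8, 6), (14, 5), (15, 1), (16, 1), (17, 5), (23, 6), (24, 6), (30, 5), (31, 1)]

Answer: yes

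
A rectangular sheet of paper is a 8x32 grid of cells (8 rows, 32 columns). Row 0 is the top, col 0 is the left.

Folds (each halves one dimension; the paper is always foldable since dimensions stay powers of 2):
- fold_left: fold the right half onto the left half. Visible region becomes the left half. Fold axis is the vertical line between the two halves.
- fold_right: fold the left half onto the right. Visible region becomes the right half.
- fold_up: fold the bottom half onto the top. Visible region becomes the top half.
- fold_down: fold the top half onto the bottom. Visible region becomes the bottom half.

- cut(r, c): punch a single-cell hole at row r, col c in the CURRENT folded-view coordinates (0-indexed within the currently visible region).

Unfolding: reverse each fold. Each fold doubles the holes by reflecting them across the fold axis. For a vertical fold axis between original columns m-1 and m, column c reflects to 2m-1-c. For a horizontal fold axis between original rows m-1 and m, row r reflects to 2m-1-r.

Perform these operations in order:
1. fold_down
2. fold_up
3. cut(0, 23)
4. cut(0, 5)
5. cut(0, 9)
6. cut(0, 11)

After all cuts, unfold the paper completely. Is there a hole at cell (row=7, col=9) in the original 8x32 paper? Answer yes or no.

Answer: yes

Derivation:
Op 1 fold_down: fold axis h@4; visible region now rows[4,8) x cols[0,32) = 4x32
Op 2 fold_up: fold axis h@6; visible region now rows[4,6) x cols[0,32) = 2x32
Op 3 cut(0, 23): punch at orig (4,23); cuts so far [(4, 23)]; region rows[4,6) x cols[0,32) = 2x32
Op 4 cut(0, 5): punch at orig (4,5); cuts so far [(4, 5), (4, 23)]; region rows[4,6) x cols[0,32) = 2x32
Op 5 cut(0, 9): punch at orig (4,9); cuts so far [(4, 5), (4, 9), (4, 23)]; region rows[4,6) x cols[0,32) = 2x32
Op 6 cut(0, 11): punch at orig (4,11); cuts so far [(4, 5), (4, 9), (4, 11), (4, 23)]; region rows[4,6) x cols[0,32) = 2x32
Unfold 1 (reflect across h@6): 8 holes -> [(4, 5), (4, 9), (4, 11), (4, 23), (7, 5), (7, 9), (7, 11), (7, 23)]
Unfold 2 (reflect across h@4): 16 holes -> [(0, 5), (0, 9), (0, 11), (0, 23), (3, 5), (3, 9), (3, 11), (3, 23), (4, 5), (4, 9), (4, 11), (4, 23), (7, 5), (7, 9), (7, 11), (7, 23)]
Holes: [(0, 5), (0, 9), (0, 11), (0, 23), (3, 5), (3, 9), (3, 11), (3, 23), (4, 5), (4, 9), (4, 11), (4, 23), (7, 5), (7, 9), (7, 11), (7, 23)]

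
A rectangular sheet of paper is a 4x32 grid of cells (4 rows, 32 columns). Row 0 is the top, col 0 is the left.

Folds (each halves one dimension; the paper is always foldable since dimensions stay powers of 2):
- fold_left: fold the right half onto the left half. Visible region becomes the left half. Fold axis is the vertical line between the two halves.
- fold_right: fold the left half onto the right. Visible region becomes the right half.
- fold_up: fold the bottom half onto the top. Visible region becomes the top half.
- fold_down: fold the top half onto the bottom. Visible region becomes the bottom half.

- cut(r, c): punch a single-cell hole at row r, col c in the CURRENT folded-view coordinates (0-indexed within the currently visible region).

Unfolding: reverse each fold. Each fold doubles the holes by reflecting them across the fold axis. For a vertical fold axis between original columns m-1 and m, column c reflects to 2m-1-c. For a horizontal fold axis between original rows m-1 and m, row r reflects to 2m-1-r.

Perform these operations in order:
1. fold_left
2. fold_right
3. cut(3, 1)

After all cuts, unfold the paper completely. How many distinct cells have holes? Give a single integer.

Op 1 fold_left: fold axis v@16; visible region now rows[0,4) x cols[0,16) = 4x16
Op 2 fold_right: fold axis v@8; visible region now rows[0,4) x cols[8,16) = 4x8
Op 3 cut(3, 1): punch at orig (3,9); cuts so far [(3, 9)]; region rows[0,4) x cols[8,16) = 4x8
Unfold 1 (reflect across v@8): 2 holes -> [(3, 6), (3, 9)]
Unfold 2 (reflect across v@16): 4 holes -> [(3, 6), (3, 9), (3, 22), (3, 25)]

Answer: 4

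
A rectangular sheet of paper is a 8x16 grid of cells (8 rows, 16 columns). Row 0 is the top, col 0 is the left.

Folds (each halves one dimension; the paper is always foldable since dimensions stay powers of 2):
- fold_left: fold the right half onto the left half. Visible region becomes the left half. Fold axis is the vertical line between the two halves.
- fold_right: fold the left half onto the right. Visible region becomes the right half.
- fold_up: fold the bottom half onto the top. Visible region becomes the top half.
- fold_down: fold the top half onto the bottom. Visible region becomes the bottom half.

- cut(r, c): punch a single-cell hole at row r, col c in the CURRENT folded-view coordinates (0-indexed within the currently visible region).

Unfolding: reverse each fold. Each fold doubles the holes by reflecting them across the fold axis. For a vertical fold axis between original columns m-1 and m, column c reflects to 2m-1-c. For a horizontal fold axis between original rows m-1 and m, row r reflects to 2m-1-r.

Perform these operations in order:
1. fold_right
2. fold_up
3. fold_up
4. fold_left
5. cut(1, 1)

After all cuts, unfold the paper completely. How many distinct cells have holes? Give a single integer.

Answer: 16

Derivation:
Op 1 fold_right: fold axis v@8; visible region now rows[0,8) x cols[8,16) = 8x8
Op 2 fold_up: fold axis h@4; visible region now rows[0,4) x cols[8,16) = 4x8
Op 3 fold_up: fold axis h@2; visible region now rows[0,2) x cols[8,16) = 2x8
Op 4 fold_left: fold axis v@12; visible region now rows[0,2) x cols[8,12) = 2x4
Op 5 cut(1, 1): punch at orig (1,9); cuts so far [(1, 9)]; region rows[0,2) x cols[8,12) = 2x4
Unfold 1 (reflect across v@12): 2 holes -> [(1, 9), (1, 14)]
Unfold 2 (reflect across h@2): 4 holes -> [(1, 9), (1, 14), (2, 9), (2, 14)]
Unfold 3 (reflect across h@4): 8 holes -> [(1, 9), (1, 14), (2, 9), (2, 14), (5, 9), (5, 14), (6, 9), (6, 14)]
Unfold 4 (reflect across v@8): 16 holes -> [(1, 1), (1, 6), (1, 9), (1, 14), (2, 1), (2, 6), (2, 9), (2, 14), (5, 1), (5, 6), (5, 9), (5, 14), (6, 1), (6, 6), (6, 9), (6, 14)]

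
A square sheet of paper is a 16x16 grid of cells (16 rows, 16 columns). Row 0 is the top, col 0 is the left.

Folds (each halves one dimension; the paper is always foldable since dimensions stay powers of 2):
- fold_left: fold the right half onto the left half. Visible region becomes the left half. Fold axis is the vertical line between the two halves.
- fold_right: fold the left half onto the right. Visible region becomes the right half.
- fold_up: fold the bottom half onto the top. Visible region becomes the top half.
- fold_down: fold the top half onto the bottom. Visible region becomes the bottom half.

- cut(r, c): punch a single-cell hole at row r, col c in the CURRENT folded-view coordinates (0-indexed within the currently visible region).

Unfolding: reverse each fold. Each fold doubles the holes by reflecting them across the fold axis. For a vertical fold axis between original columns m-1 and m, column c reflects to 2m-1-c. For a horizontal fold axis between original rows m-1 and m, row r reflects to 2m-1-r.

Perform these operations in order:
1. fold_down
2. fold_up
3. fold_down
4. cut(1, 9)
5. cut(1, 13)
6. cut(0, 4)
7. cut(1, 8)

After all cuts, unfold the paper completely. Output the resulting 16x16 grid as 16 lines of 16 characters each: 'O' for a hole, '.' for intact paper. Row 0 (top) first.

Op 1 fold_down: fold axis h@8; visible region now rows[8,16) x cols[0,16) = 8x16
Op 2 fold_up: fold axis h@12; visible region now rows[8,12) x cols[0,16) = 4x16
Op 3 fold_down: fold axis h@10; visible region now rows[10,12) x cols[0,16) = 2x16
Op 4 cut(1, 9): punch at orig (11,9); cuts so far [(11, 9)]; region rows[10,12) x cols[0,16) = 2x16
Op 5 cut(1, 13): punch at orig (11,13); cuts so far [(11, 9), (11, 13)]; region rows[10,12) x cols[0,16) = 2x16
Op 6 cut(0, 4): punch at orig (10,4); cuts so far [(10, 4), (11, 9), (11, 13)]; region rows[10,12) x cols[0,16) = 2x16
Op 7 cut(1, 8): punch at orig (11,8); cuts so far [(10, 4), (11, 8), (11, 9), (11, 13)]; region rows[10,12) x cols[0,16) = 2x16
Unfold 1 (reflect across h@10): 8 holes -> [(8, 8), (8, 9), (8, 13), (9, 4), (10, 4), (11, 8), (11, 9), (11, 13)]
Unfold 2 (reflect across h@12): 16 holes -> [(8, 8), (8, 9), (8, 13), (9, 4), (10, 4), (11, 8), (11, 9), (11, 13), (12, 8), (12, 9), (12, 13), (13, 4), (14, 4), (15, 8), (15, 9), (15, 13)]
Unfold 3 (reflect across h@8): 32 holes -> [(0, 8), (0, 9), (0, 13), (1, 4), (2, 4), (3, 8), (3, 9), (3, 13), (4, 8), (4, 9), (4, 13), (5, 4), (6, 4), (7, 8), (7, 9), (7, 13), (8, 8), (8, 9), (8, 13), (9, 4), (10, 4), (11, 8), (11, 9), (11, 13), (12, 8), (12, 9), (12, 13), (13, 4), (14, 4), (15, 8), (15, 9), (15, 13)]

Answer: ........OO...O..
....O...........
....O...........
........OO...O..
........OO...O..
....O...........
....O...........
........OO...O..
........OO...O..
....O...........
....O...........
........OO...O..
........OO...O..
....O...........
....O...........
........OO...O..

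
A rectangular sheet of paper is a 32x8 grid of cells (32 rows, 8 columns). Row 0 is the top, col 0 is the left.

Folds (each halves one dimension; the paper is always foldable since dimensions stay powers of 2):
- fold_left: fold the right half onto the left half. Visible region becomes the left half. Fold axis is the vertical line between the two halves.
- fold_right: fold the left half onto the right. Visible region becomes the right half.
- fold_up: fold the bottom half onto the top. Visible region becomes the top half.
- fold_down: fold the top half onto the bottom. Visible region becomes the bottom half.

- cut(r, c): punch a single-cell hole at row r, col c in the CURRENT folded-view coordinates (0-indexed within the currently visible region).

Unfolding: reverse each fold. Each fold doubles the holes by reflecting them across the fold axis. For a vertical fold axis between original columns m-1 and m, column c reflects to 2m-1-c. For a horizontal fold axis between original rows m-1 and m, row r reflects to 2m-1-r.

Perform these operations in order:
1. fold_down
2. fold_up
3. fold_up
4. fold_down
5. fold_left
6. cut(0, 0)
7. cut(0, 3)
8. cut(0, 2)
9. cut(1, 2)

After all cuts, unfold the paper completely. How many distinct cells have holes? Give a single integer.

Answer: 128

Derivation:
Op 1 fold_down: fold axis h@16; visible region now rows[16,32) x cols[0,8) = 16x8
Op 2 fold_up: fold axis h@24; visible region now rows[16,24) x cols[0,8) = 8x8
Op 3 fold_up: fold axis h@20; visible region now rows[16,20) x cols[0,8) = 4x8
Op 4 fold_down: fold axis h@18; visible region now rows[18,20) x cols[0,8) = 2x8
Op 5 fold_left: fold axis v@4; visible region now rows[18,20) x cols[0,4) = 2x4
Op 6 cut(0, 0): punch at orig (18,0); cuts so far [(18, 0)]; region rows[18,20) x cols[0,4) = 2x4
Op 7 cut(0, 3): punch at orig (18,3); cuts so far [(18, 0), (18, 3)]; region rows[18,20) x cols[0,4) = 2x4
Op 8 cut(0, 2): punch at orig (18,2); cuts so far [(18, 0), (18, 2), (18, 3)]; region rows[18,20) x cols[0,4) = 2x4
Op 9 cut(1, 2): punch at orig (19,2); cuts so far [(18, 0), (18, 2), (18, 3), (19, 2)]; region rows[18,20) x cols[0,4) = 2x4
Unfold 1 (reflect across v@4): 8 holes -> [(18, 0), (18, 2), (18, 3), (18, 4), (18, 5), (18, 7), (19, 2), (19, 5)]
Unfold 2 (reflect across h@18): 16 holes -> [(16, 2), (16, 5), (17, 0), (17, 2), (17, 3), (17, 4), (17, 5), (17, 7), (18, 0), (18, 2), (18, 3), (18, 4), (18, 5), (18, 7), (19, 2), (19, 5)]
Unfold 3 (reflect across h@20): 32 holes -> [(16, 2), (16, 5), (17, 0), (17, 2), (17, 3), (17, 4), (17, 5), (17, 7), (18, 0), (18, 2), (18, 3), (18, 4), (18, 5), (18, 7), (19, 2), (19, 5), (20, 2), (20, 5), (21, 0), (21, 2), (21, 3), (21, 4), (21, 5), (21, 7), (22, 0), (22, 2), (22, 3), (22, 4), (22, 5), (22, 7), (23, 2), (23, 5)]
Unfold 4 (reflect across h@24): 64 holes -> [(16, 2), (16, 5), (17, 0), (17, 2), (17, 3), (17, 4), (17, 5), (17, 7), (18, 0), (18, 2), (18, 3), (18, 4), (18, 5), (18, 7), (19, 2), (19, 5), (20, 2), (20, 5), (21, 0), (21, 2), (21, 3), (21, 4), (21, 5), (21, 7), (22, 0), (22, 2), (22, 3), (22, 4), (22, 5), (22, 7), (23, 2), (23, 5), (24, 2), (24, 5), (25, 0), (25, 2), (25, 3), (25, 4), (25, 5), (25, 7), (26, 0), (26, 2), (26, 3), (26, 4), (26, 5), (26, 7), (27, 2), (27, 5), (28, 2), (28, 5), (29, 0), (29, 2), (29, 3), (29, 4), (29, 5), (29, 7), (30, 0), (30, 2), (30, 3), (30, 4), (30, 5), (30, 7), (31, 2), (31, 5)]
Unfold 5 (reflect across h@16): 128 holes -> [(0, 2), (0, 5), (1, 0), (1, 2), (1, 3), (1, 4), (1, 5), (1, 7), (2, 0), (2, 2), (2, 3), (2, 4), (2, 5), (2, 7), (3, 2), (3, 5), (4, 2), (4, 5), (5, 0), (5, 2), (5, 3), (5, 4), (5, 5), (5, 7), (6, 0), (6, 2), (6, 3), (6, 4), (6, 5), (6, 7), (7, 2), (7, 5), (8, 2), (8, 5), (9, 0), (9, 2), (9, 3), (9, 4), (9, 5), (9, 7), (10, 0), (10, 2), (10, 3), (10, 4), (10, 5), (10, 7), (11, 2), (11, 5), (12, 2), (12, 5), (13, 0), (13, 2), (13, 3), (13, 4), (13, 5), (13, 7), (14, 0), (14, 2), (14, 3), (14, 4), (14, 5), (14, 7), (15, 2), (15, 5), (16, 2), (16, 5), (17, 0), (17, 2), (17, 3), (17, 4), (17, 5), (17, 7), (18, 0), (18, 2), (18, 3), (18, 4), (18, 5), (18, 7), (19, 2), (19, 5), (20, 2), (20, 5), (21, 0), (21, 2), (21, 3), (21, 4), (21, 5), (21, 7), (22, 0), (22, 2), (22, 3), (22, 4), (22, 5), (22, 7), (23, 2), (23, 5), (24, 2), (24, 5), (25, 0), (25, 2), (25, 3), (25, 4), (25, 5), (25, 7), (26, 0), (26, 2), (26, 3), (26, 4), (26, 5), (26, 7), (27, 2), (27, 5), (28, 2), (28, 5), (29, 0), (29, 2), (29, 3), (29, 4), (29, 5), (29, 7), (30, 0), (30, 2), (30, 3), (30, 4), (30, 5), (30, 7), (31, 2), (31, 5)]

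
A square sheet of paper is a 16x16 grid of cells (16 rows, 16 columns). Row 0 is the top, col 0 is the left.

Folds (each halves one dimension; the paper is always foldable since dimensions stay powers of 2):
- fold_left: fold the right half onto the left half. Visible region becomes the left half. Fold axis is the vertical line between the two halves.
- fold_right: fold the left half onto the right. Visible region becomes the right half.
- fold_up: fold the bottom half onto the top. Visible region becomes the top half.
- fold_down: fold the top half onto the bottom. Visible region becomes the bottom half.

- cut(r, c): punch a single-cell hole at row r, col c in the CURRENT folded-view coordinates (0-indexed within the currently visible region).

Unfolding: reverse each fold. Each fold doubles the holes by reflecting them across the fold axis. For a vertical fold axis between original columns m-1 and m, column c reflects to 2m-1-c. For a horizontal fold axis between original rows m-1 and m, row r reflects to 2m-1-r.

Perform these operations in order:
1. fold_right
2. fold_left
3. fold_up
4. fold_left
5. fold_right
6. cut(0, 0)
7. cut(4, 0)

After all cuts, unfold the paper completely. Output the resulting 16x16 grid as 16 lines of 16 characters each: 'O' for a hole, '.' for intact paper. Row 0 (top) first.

Answer: OOOOOOOOOOOOOOOO
................
................
................
OOOOOOOOOOOOOOOO
................
................
................
................
................
................
OOOOOOOOOOOOOOOO
................
................
................
OOOOOOOOOOOOOOOO

Derivation:
Op 1 fold_right: fold axis v@8; visible region now rows[0,16) x cols[8,16) = 16x8
Op 2 fold_left: fold axis v@12; visible region now rows[0,16) x cols[8,12) = 16x4
Op 3 fold_up: fold axis h@8; visible region now rows[0,8) x cols[8,12) = 8x4
Op 4 fold_left: fold axis v@10; visible region now rows[0,8) x cols[8,10) = 8x2
Op 5 fold_right: fold axis v@9; visible region now rows[0,8) x cols[9,10) = 8x1
Op 6 cut(0, 0): punch at orig (0,9); cuts so far [(0, 9)]; region rows[0,8) x cols[9,10) = 8x1
Op 7 cut(4, 0): punch at orig (4,9); cuts so far [(0, 9), (4, 9)]; region rows[0,8) x cols[9,10) = 8x1
Unfold 1 (reflect across v@9): 4 holes -> [(0, 8), (0, 9), (4, 8), (4, 9)]
Unfold 2 (reflect across v@10): 8 holes -> [(0, 8), (0, 9), (0, 10), (0, 11), (4, 8), (4, 9), (4, 10), (4, 11)]
Unfold 3 (reflect across h@8): 16 holes -> [(0, 8), (0, 9), (0, 10), (0, 11), (4, 8), (4, 9), (4, 10), (4, 11), (11, 8), (11, 9), (11, 10), (11, 11), (15, 8), (15, 9), (15, 10), (15, 11)]
Unfold 4 (reflect across v@12): 32 holes -> [(0, 8), (0, 9), (0, 10), (0, 11), (0, 12), (0, 13), (0, 14), (0, 15), (4, 8), (4, 9), (4, 10), (4, 11), (4, 12), (4, 13), (4, 14), (4, 15), (11, 8), (11, 9), (11, 10), (11, 11), (11, 12), (11, 13), (11, 14), (11, 15), (15, 8), (15, 9), (15, 10), (15, 11), (15, 12), (15, 13), (15, 14), (15, 15)]
Unfold 5 (reflect across v@8): 64 holes -> [(0, 0), (0, 1), (0, 2), (0, 3), (0, 4), (0, 5), (0, 6), (0, 7), (0, 8), (0, 9), (0, 10), (0, 11), (0, 12), (0, 13), (0, 14), (0, 15), (4, 0), (4, 1), (4, 2), (4, 3), (4, 4), (4, 5), (4, 6), (4, 7), (4, 8), (4, 9), (4, 10), (4, 11), (4, 12), (4, 13), (4, 14), (4, 15), (11, 0), (11, 1), (11, 2), (11, 3), (11, 4), (11, 5), (11, 6), (11, 7), (11, 8), (11, 9), (11, 10), (11, 11), (11, 12), (11, 13), (11, 14), (11, 15), (15, 0), (15, 1), (15, 2), (15, 3), (15, 4), (15, 5), (15, 6), (15, 7), (15, 8), (15, 9), (15, 10), (15, 11), (15, 12), (15, 13), (15, 14), (15, 15)]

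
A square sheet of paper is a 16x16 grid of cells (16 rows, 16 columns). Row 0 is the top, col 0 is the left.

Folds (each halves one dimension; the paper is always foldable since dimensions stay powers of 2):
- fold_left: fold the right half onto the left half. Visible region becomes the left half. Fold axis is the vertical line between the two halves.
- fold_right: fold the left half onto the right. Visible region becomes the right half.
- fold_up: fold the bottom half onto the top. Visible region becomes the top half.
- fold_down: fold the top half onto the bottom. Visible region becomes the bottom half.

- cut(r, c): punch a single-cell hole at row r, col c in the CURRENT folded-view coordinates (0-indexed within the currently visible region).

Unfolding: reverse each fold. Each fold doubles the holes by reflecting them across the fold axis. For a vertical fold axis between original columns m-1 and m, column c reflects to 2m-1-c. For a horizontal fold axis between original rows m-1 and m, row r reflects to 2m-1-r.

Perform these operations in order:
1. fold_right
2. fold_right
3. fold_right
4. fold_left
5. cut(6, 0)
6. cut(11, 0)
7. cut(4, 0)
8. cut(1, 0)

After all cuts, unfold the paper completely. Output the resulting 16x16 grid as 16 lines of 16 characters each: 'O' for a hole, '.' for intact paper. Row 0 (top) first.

Op 1 fold_right: fold axis v@8; visible region now rows[0,16) x cols[8,16) = 16x8
Op 2 fold_right: fold axis v@12; visible region now rows[0,16) x cols[12,16) = 16x4
Op 3 fold_right: fold axis v@14; visible region now rows[0,16) x cols[14,16) = 16x2
Op 4 fold_left: fold axis v@15; visible region now rows[0,16) x cols[14,15) = 16x1
Op 5 cut(6, 0): punch at orig (6,14); cuts so far [(6, 14)]; region rows[0,16) x cols[14,15) = 16x1
Op 6 cut(11, 0): punch at orig (11,14); cuts so far [(6, 14), (11, 14)]; region rows[0,16) x cols[14,15) = 16x1
Op 7 cut(4, 0): punch at orig (4,14); cuts so far [(4, 14), (6, 14), (11, 14)]; region rows[0,16) x cols[14,15) = 16x1
Op 8 cut(1, 0): punch at orig (1,14); cuts so far [(1, 14), (4, 14), (6, 14), (11, 14)]; region rows[0,16) x cols[14,15) = 16x1
Unfold 1 (reflect across v@15): 8 holes -> [(1, 14), (1, 15), (4, 14), (4, 15), (6, 14), (6, 15), (11, 14), (11, 15)]
Unfold 2 (reflect across v@14): 16 holes -> [(1, 12), (1, 13), (1, 14), (1, 15), (4, 12), (4, 13), (4, 14), (4, 15), (6, 12), (6, 13), (6, 14), (6, 15), (11, 12), (11, 13), (11, 14), (11, 15)]
Unfold 3 (reflect across v@12): 32 holes -> [(1, 8), (1, 9), (1, 10), (1, 11), (1, 12), (1, 13), (1, 14), (1, 15), (4, 8), (4, 9), (4, 10), (4, 11), (4, 12), (4, 13), (4, 14), (4, 15), (6, 8), (6, 9), (6, 10), (6, 11), (6, 12), (6, 13), (6, 14), (6, 15), (11, 8), (11, 9), (11, 10), (11, 11), (11, 12), (11, 13), (11, 14), (11, 15)]
Unfold 4 (reflect across v@8): 64 holes -> [(1, 0), (1, 1), (1, 2), (1, 3), (1, 4), (1, 5), (1, 6), (1, 7), (1, 8), (1, 9), (1, 10), (1, 11), (1, 12), (1, 13), (1, 14), (1, 15), (4, 0), (4, 1), (4, 2), (4, 3), (4, 4), (4, 5), (4, 6), (4, 7), (4, 8), (4, 9), (4, 10), (4, 11), (4, 12), (4, 13), (4, 14), (4, 15), (6, 0), (6, 1), (6, 2), (6, 3), (6, 4), (6, 5), (6, 6), (6, 7), (6, 8), (6, 9), (6, 10), (6, 11), (6, 12), (6, 13), (6, 14), (6, 15), (11, 0), (11, 1), (11, 2), (11, 3), (11, 4), (11, 5), (11, 6), (11, 7), (11, 8), (11, 9), (11, 10), (11, 11), (11, 12), (11, 13), (11, 14), (11, 15)]

Answer: ................
OOOOOOOOOOOOOOOO
................
................
OOOOOOOOOOOOOOOO
................
OOOOOOOOOOOOOOOO
................
................
................
................
OOOOOOOOOOOOOOOO
................
................
................
................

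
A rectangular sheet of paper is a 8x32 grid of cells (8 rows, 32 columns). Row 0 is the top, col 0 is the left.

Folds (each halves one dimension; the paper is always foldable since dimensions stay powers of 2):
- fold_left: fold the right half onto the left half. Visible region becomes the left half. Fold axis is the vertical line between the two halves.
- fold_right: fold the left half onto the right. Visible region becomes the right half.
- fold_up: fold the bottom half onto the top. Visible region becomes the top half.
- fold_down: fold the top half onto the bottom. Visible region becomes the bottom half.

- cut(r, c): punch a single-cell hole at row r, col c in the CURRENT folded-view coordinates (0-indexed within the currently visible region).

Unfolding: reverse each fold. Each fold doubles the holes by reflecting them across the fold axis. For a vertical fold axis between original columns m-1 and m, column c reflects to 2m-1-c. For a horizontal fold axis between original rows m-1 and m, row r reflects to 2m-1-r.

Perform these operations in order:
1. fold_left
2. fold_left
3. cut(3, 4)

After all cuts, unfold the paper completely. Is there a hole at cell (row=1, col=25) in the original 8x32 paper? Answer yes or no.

Answer: no

Derivation:
Op 1 fold_left: fold axis v@16; visible region now rows[0,8) x cols[0,16) = 8x16
Op 2 fold_left: fold axis v@8; visible region now rows[0,8) x cols[0,8) = 8x8
Op 3 cut(3, 4): punch at orig (3,4); cuts so far [(3, 4)]; region rows[0,8) x cols[0,8) = 8x8
Unfold 1 (reflect across v@8): 2 holes -> [(3, 4), (3, 11)]
Unfold 2 (reflect across v@16): 4 holes -> [(3, 4), (3, 11), (3, 20), (3, 27)]
Holes: [(3, 4), (3, 11), (3, 20), (3, 27)]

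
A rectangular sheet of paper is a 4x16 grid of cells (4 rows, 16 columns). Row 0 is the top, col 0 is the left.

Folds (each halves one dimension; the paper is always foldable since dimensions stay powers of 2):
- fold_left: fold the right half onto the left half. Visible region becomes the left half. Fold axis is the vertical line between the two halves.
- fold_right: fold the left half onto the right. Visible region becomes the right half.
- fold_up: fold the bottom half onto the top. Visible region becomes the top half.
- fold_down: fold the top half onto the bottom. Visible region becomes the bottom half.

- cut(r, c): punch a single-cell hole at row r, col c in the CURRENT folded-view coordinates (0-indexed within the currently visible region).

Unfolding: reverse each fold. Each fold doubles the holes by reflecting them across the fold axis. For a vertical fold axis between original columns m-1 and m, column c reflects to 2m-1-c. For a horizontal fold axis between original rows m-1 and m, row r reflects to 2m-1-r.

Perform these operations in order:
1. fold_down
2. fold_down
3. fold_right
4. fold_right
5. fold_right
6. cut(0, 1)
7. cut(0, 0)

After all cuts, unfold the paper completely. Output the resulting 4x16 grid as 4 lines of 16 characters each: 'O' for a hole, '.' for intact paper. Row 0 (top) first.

Answer: OOOOOOOOOOOOOOOO
OOOOOOOOOOOOOOOO
OOOOOOOOOOOOOOOO
OOOOOOOOOOOOOOOO

Derivation:
Op 1 fold_down: fold axis h@2; visible region now rows[2,4) x cols[0,16) = 2x16
Op 2 fold_down: fold axis h@3; visible region now rows[3,4) x cols[0,16) = 1x16
Op 3 fold_right: fold axis v@8; visible region now rows[3,4) x cols[8,16) = 1x8
Op 4 fold_right: fold axis v@12; visible region now rows[3,4) x cols[12,16) = 1x4
Op 5 fold_right: fold axis v@14; visible region now rows[3,4) x cols[14,16) = 1x2
Op 6 cut(0, 1): punch at orig (3,15); cuts so far [(3, 15)]; region rows[3,4) x cols[14,16) = 1x2
Op 7 cut(0, 0): punch at orig (3,14); cuts so far [(3, 14), (3, 15)]; region rows[3,4) x cols[14,16) = 1x2
Unfold 1 (reflect across v@14): 4 holes -> [(3, 12), (3, 13), (3, 14), (3, 15)]
Unfold 2 (reflect across v@12): 8 holes -> [(3, 8), (3, 9), (3, 10), (3, 11), (3, 12), (3, 13), (3, 14), (3, 15)]
Unfold 3 (reflect across v@8): 16 holes -> [(3, 0), (3, 1), (3, 2), (3, 3), (3, 4), (3, 5), (3, 6), (3, 7), (3, 8), (3, 9), (3, 10), (3, 11), (3, 12), (3, 13), (3, 14), (3, 15)]
Unfold 4 (reflect across h@3): 32 holes -> [(2, 0), (2, 1), (2, 2), (2, 3), (2, 4), (2, 5), (2, 6), (2, 7), (2, 8), (2, 9), (2, 10), (2, 11), (2, 12), (2, 13), (2, 14), (2, 15), (3, 0), (3, 1), (3, 2), (3, 3), (3, 4), (3, 5), (3, 6), (3, 7), (3, 8), (3, 9), (3, 10), (3, 11), (3, 12), (3, 13), (3, 14), (3, 15)]
Unfold 5 (reflect across h@2): 64 holes -> [(0, 0), (0, 1), (0, 2), (0, 3), (0, 4), (0, 5), (0, 6), (0, 7), (0, 8), (0, 9), (0, 10), (0, 11), (0, 12), (0, 13), (0, 14), (0, 15), (1, 0), (1, 1), (1, 2), (1, 3), (1, 4), (1, 5), (1, 6), (1, 7), (1, 8), (1, 9), (1, 10), (1, 11), (1, 12), (1, 13), (1, 14), (1, 15), (2, 0), (2, 1), (2, 2), (2, 3), (2, 4), (2, 5), (2, 6), (2, 7), (2, 8), (2, 9), (2, 10), (2, 11), (2, 12), (2, 13), (2, 14), (2, 15), (3, 0), (3, 1), (3, 2), (3, 3), (3, 4), (3, 5), (3, 6), (3, 7), (3, 8), (3, 9), (3, 10), (3, 11), (3, 12), (3, 13), (3, 14), (3, 15)]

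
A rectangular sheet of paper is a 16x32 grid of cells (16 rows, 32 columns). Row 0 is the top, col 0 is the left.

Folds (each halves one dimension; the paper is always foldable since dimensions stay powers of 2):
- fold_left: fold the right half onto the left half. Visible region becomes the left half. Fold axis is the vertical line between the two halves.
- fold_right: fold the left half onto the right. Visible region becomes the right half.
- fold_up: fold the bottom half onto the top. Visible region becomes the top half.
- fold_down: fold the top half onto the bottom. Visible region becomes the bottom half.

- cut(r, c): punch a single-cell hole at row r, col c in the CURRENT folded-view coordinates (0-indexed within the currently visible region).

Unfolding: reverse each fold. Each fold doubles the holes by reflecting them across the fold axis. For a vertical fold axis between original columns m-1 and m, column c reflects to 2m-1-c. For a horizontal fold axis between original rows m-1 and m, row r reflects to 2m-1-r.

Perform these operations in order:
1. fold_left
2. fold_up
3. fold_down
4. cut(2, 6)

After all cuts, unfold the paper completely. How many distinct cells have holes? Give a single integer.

Op 1 fold_left: fold axis v@16; visible region now rows[0,16) x cols[0,16) = 16x16
Op 2 fold_up: fold axis h@8; visible region now rows[0,8) x cols[0,16) = 8x16
Op 3 fold_down: fold axis h@4; visible region now rows[4,8) x cols[0,16) = 4x16
Op 4 cut(2, 6): punch at orig (6,6); cuts so far [(6, 6)]; region rows[4,8) x cols[0,16) = 4x16
Unfold 1 (reflect across h@4): 2 holes -> [(1, 6), (6, 6)]
Unfold 2 (reflect across h@8): 4 holes -> [(1, 6), (6, 6), (9, 6), (14, 6)]
Unfold 3 (reflect across v@16): 8 holes -> [(1, 6), (1, 25), (6, 6), (6, 25), (9, 6), (9, 25), (14, 6), (14, 25)]

Answer: 8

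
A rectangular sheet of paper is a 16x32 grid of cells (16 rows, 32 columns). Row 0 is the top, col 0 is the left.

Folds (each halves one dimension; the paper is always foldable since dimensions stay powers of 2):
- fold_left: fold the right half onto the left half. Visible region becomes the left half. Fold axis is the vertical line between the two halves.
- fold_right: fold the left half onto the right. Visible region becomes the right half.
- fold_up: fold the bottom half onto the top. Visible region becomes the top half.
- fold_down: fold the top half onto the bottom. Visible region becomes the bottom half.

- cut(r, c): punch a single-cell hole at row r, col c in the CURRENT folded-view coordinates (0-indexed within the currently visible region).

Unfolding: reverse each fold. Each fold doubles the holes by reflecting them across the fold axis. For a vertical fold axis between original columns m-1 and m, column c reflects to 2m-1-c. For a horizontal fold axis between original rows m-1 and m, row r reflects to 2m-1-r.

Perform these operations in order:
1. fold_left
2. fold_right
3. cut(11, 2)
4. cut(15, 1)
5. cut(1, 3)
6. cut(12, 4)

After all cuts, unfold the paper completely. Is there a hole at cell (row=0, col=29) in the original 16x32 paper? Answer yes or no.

Op 1 fold_left: fold axis v@16; visible region now rows[0,16) x cols[0,16) = 16x16
Op 2 fold_right: fold axis v@8; visible region now rows[0,16) x cols[8,16) = 16x8
Op 3 cut(11, 2): punch at orig (11,10); cuts so far [(11, 10)]; region rows[0,16) x cols[8,16) = 16x8
Op 4 cut(15, 1): punch at orig (15,9); cuts so far [(11, 10), (15, 9)]; region rows[0,16) x cols[8,16) = 16x8
Op 5 cut(1, 3): punch at orig (1,11); cuts so far [(1, 11), (11, 10), (15, 9)]; region rows[0,16) x cols[8,16) = 16x8
Op 6 cut(12, 4): punch at orig (12,12); cuts so far [(1, 11), (11, 10), (12, 12), (15, 9)]; region rows[0,16) x cols[8,16) = 16x8
Unfold 1 (reflect across v@8): 8 holes -> [(1, 4), (1, 11), (11, 5), (11, 10), (12, 3), (12, 12), (15, 6), (15, 9)]
Unfold 2 (reflect across v@16): 16 holes -> [(1, 4), (1, 11), (1, 20), (1, 27), (11, 5), (11, 10), (11, 21), (11, 26), (12, 3), (12, 12), (12, 19), (12, 28), (15, 6), (15, 9), (15, 22), (15, 25)]
Holes: [(1, 4), (1, 11), (1, 20), (1, 27), (11, 5), (11, 10), (11, 21), (11, 26), (12, 3), (12, 12), (12, 19), (12, 28), (15, 6), (15, 9), (15, 22), (15, 25)]

Answer: no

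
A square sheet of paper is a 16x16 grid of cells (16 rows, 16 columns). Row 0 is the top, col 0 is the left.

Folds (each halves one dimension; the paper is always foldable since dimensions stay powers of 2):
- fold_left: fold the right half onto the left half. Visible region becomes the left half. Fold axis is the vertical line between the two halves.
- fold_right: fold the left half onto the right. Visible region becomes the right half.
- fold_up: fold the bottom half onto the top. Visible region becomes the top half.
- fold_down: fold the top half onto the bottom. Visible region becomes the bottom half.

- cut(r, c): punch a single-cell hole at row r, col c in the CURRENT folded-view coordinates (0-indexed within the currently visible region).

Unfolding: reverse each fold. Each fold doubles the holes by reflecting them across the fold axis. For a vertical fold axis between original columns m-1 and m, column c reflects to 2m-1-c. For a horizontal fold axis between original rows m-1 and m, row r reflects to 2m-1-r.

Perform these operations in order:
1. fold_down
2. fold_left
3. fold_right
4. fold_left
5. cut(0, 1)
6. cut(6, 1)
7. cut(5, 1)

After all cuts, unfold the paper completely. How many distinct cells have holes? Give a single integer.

Op 1 fold_down: fold axis h@8; visible region now rows[8,16) x cols[0,16) = 8x16
Op 2 fold_left: fold axis v@8; visible region now rows[8,16) x cols[0,8) = 8x8
Op 3 fold_right: fold axis v@4; visible region now rows[8,16) x cols[4,8) = 8x4
Op 4 fold_left: fold axis v@6; visible region now rows[8,16) x cols[4,6) = 8x2
Op 5 cut(0, 1): punch at orig (8,5); cuts so far [(8, 5)]; region rows[8,16) x cols[4,6) = 8x2
Op 6 cut(6, 1): punch at orig (14,5); cuts so far [(8, 5), (14, 5)]; region rows[8,16) x cols[4,6) = 8x2
Op 7 cut(5, 1): punch at orig (13,5); cuts so far [(8, 5), (13, 5), (14, 5)]; region rows[8,16) x cols[4,6) = 8x2
Unfold 1 (reflect across v@6): 6 holes -> [(8, 5), (8, 6), (13, 5), (13, 6), (14, 5), (14, 6)]
Unfold 2 (reflect across v@4): 12 holes -> [(8, 1), (8, 2), (8, 5), (8, 6), (13, 1), (13, 2), (13, 5), (13, 6), (14, 1), (14, 2), (14, 5), (14, 6)]
Unfold 3 (reflect across v@8): 24 holes -> [(8, 1), (8, 2), (8, 5), (8, 6), (8, 9), (8, 10), (8, 13), (8, 14), (13, 1), (13, 2), (13, 5), (13, 6), (13, 9), (13, 10), (13, 13), (13, 14), (14, 1), (14, 2), (14, 5), (14, 6), (14, 9), (14, 10), (14, 13), (14, 14)]
Unfold 4 (reflect across h@8): 48 holes -> [(1, 1), (1, 2), (1, 5), (1, 6), (1, 9), (1, 10), (1, 13), (1, 14), (2, 1), (2, 2), (2, 5), (2, 6), (2, 9), (2, 10), (2, 13), (2, 14), (7, 1), (7, 2), (7, 5), (7, 6), (7, 9), (7, 10), (7, 13), (7, 14), (8, 1), (8, 2), (8, 5), (8, 6), (8, 9), (8, 10), (8, 13), (8, 14), (13, 1), (13, 2), (13, 5), (13, 6), (13, 9), (13, 10), (13, 13), (13, 14), (14, 1), (14, 2), (14, 5), (14, 6), (14, 9), (14, 10), (14, 13), (14, 14)]

Answer: 48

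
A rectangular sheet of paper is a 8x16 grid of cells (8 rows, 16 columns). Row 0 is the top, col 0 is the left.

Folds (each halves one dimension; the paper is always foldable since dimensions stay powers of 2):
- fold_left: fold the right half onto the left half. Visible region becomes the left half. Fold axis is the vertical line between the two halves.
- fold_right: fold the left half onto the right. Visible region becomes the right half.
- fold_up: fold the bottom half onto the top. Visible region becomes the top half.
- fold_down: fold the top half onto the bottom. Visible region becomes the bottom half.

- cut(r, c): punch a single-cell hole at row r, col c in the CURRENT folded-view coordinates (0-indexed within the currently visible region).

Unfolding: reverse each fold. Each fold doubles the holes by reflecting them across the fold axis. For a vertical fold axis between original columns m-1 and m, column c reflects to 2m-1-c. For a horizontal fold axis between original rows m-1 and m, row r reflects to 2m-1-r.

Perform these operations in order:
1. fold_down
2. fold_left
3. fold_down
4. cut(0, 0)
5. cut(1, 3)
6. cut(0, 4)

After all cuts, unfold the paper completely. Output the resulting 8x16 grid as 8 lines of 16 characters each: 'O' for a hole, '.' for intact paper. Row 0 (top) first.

Op 1 fold_down: fold axis h@4; visible region now rows[4,8) x cols[0,16) = 4x16
Op 2 fold_left: fold axis v@8; visible region now rows[4,8) x cols[0,8) = 4x8
Op 3 fold_down: fold axis h@6; visible region now rows[6,8) x cols[0,8) = 2x8
Op 4 cut(0, 0): punch at orig (6,0); cuts so far [(6, 0)]; region rows[6,8) x cols[0,8) = 2x8
Op 5 cut(1, 3): punch at orig (7,3); cuts so far [(6, 0), (7, 3)]; region rows[6,8) x cols[0,8) = 2x8
Op 6 cut(0, 4): punch at orig (6,4); cuts so far [(6, 0), (6, 4), (7, 3)]; region rows[6,8) x cols[0,8) = 2x8
Unfold 1 (reflect across h@6): 6 holes -> [(4, 3), (5, 0), (5, 4), (6, 0), (6, 4), (7, 3)]
Unfold 2 (reflect across v@8): 12 holes -> [(4, 3), (4, 12), (5, 0), (5, 4), (5, 11), (5, 15), (6, 0), (6, 4), (6, 11), (6, 15), (7, 3), (7, 12)]
Unfold 3 (reflect across h@4): 24 holes -> [(0, 3), (0, 12), (1, 0), (1, 4), (1, 11), (1, 15), (2, 0), (2, 4), (2, 11), (2, 15), (3, 3), (3, 12), (4, 3), (4, 12), (5, 0), (5, 4), (5, 11), (5, 15), (6, 0), (6, 4), (6, 11), (6, 15), (7, 3), (7, 12)]

Answer: ...O........O...
O...O......O...O
O...O......O...O
...O........O...
...O........O...
O...O......O...O
O...O......O...O
...O........O...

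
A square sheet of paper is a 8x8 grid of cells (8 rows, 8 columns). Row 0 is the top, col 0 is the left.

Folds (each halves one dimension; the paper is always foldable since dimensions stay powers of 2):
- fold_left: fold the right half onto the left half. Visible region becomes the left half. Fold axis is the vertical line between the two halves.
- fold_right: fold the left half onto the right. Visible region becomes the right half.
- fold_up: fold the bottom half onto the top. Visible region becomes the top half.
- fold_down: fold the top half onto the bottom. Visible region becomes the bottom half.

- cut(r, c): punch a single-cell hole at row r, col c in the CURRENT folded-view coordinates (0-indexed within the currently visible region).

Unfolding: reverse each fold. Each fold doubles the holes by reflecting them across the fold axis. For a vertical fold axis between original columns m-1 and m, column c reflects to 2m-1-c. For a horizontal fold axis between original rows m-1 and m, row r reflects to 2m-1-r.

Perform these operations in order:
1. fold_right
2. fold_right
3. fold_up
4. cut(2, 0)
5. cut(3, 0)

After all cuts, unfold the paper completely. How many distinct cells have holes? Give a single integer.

Answer: 16

Derivation:
Op 1 fold_right: fold axis v@4; visible region now rows[0,8) x cols[4,8) = 8x4
Op 2 fold_right: fold axis v@6; visible region now rows[0,8) x cols[6,8) = 8x2
Op 3 fold_up: fold axis h@4; visible region now rows[0,4) x cols[6,8) = 4x2
Op 4 cut(2, 0): punch at orig (2,6); cuts so far [(2, 6)]; region rows[0,4) x cols[6,8) = 4x2
Op 5 cut(3, 0): punch at orig (3,6); cuts so far [(2, 6), (3, 6)]; region rows[0,4) x cols[6,8) = 4x2
Unfold 1 (reflect across h@4): 4 holes -> [(2, 6), (3, 6), (4, 6), (5, 6)]
Unfold 2 (reflect across v@6): 8 holes -> [(2, 5), (2, 6), (3, 5), (3, 6), (4, 5), (4, 6), (5, 5), (5, 6)]
Unfold 3 (reflect across v@4): 16 holes -> [(2, 1), (2, 2), (2, 5), (2, 6), (3, 1), (3, 2), (3, 5), (3, 6), (4, 1), (4, 2), (4, 5), (4, 6), (5, 1), (5, 2), (5, 5), (5, 6)]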